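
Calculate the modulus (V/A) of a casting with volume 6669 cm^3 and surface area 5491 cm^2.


Formula: Casting Modulus M = V / A
M = 6669 cm^3 / 5491 cm^2 = 1.2145 cm

Final answer: 1.2145 cm


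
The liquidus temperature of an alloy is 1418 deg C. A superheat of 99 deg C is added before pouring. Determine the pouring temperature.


Formula: T_pour = T_melt + Superheat
T_pour = 1418 + 99 = 1517 deg C

Final answer: 1517 deg C


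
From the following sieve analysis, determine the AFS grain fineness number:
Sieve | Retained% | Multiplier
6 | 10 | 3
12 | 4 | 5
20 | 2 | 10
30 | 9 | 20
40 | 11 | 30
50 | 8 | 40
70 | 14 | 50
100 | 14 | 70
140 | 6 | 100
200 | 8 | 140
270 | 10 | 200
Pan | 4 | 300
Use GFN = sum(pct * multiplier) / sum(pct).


Formula: GFN = sum(pct * multiplier) / sum(pct)
sum(pct * multiplier) = 7500
sum(pct) = 100
GFN = 7500 / 100 = 75.00

Final answer: 75.00


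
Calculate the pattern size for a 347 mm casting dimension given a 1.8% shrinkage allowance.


Formula: L_pattern = L_casting * (1 + shrinkage_rate/100)
Shrinkage factor = 1 + 1.8/100 = 1.018
L_pattern = 347 mm * 1.018 = 353.2460 mm

Answer: 353.2460 mm


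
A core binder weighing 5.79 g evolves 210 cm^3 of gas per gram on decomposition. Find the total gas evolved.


Formula: V_gas = W_binder * gas_evolution_rate
V = 5.79 g * 210 cm^3/g = 1215.9000 cm^3


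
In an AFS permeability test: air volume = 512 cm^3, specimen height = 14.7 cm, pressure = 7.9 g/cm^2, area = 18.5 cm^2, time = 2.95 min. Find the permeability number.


Formula: Permeability Number P = (V * H) / (p * A * t)
Numerator: V * H = 512 * 14.7 = 7526.4
Denominator: p * A * t = 7.9 * 18.5 * 2.95 = 431.1425
P = 7526.4 / 431.1425 = 17.4569


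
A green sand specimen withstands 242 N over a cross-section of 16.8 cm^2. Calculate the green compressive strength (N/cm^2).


Formula: Compressive Strength = Force / Area
Strength = 242 N / 16.8 cm^2 = 14.4048 N/cm^2

Answer: 14.4048 N/cm^2


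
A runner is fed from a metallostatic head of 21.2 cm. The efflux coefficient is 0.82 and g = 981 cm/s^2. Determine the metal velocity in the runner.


Formula: v = Cd * sqrt(2 * g * h)  (Torricelli with discharge coefficient)
2*g*h = 2 * 981 * 21.2 = 41594.4 cm^2/s^2
sqrt(41594.4) = 203.94705 cm/s
v = 0.82 * 203.94705 = 167.2366 cm/s

167.2366 cm/s


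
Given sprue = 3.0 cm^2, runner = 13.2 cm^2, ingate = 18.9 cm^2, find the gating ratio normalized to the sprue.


Sprue:Runner:Ingate = 1 : 13.2/3.0 : 18.9/3.0 = 1:4.40:6.30

Answer: 1:4.40:6.30


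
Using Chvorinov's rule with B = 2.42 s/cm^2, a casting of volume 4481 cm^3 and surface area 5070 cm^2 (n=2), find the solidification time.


Formula: t_s = B * (V/A)^n  (Chvorinov's rule, n=2)
Modulus M = V/A = 4481/5070 = 0.883826 cm
M^2 = 0.883826^2 = 0.781148 cm^2
t_s = 2.42 * 0.781148 = 1.8904 s


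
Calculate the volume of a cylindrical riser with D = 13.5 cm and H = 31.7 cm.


Formula: V = pi * (D/2)^2 * H  (cylinder volume)
Radius = D/2 = 13.5/2 = 6.75 cm
V = pi * 6.75^2 * 31.7 = 4537.5004 cm^3

4537.5004 cm^3


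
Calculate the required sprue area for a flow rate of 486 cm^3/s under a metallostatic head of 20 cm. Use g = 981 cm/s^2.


Formula: v = sqrt(2*g*h), A = Q/v
Velocity: v = sqrt(2 * 981 * 20) = sqrt(39240) = 198.0909 cm/s
Sprue area: A = Q / v = 486 / 198.0909 = 2.4534 cm^2

Answer: 2.4534 cm^2


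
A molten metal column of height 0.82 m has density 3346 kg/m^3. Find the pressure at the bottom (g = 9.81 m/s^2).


Formula: P = rho * g * h
rho * g = 3346 * 9.81 = 32824.26 N/m^3
P = 32824.26 * 0.82 = 26915.8932 Pa

26915.8932 Pa


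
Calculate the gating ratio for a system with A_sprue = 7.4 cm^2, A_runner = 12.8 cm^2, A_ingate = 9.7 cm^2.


Sprue:Runner:Ingate = 1 : 12.8/7.4 : 9.7/7.4 = 1:1.73:1.31


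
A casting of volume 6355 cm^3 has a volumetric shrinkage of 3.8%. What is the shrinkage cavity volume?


Formula: V_shrink = V_casting * shrinkage_pct / 100
V_shrink = 6355 cm^3 * 3.8 / 100 = 241.4900 cm^3

Answer: 241.4900 cm^3


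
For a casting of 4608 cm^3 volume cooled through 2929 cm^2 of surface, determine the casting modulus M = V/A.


Formula: Casting Modulus M = V / A
M = 4608 cm^3 / 2929 cm^2 = 1.5732 cm


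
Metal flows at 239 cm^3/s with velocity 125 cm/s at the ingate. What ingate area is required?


Formula: A_ingate = Q / v  (continuity equation)
A = 239 cm^3/s / 125 cm/s = 1.9120 cm^2

Answer: 1.9120 cm^2


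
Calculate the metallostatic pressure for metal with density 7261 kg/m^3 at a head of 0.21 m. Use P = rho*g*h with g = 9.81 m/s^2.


Formula: P = rho * g * h
rho * g = 7261 * 9.81 = 71230.41 N/m^3
P = 71230.41 * 0.21 = 14958.3861 Pa

Answer: 14958.3861 Pa


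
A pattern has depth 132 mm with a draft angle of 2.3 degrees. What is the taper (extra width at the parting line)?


Formula: taper = depth * tan(draft_angle)
tan(2.3 deg) = 0.0401641
taper = 132 mm * 0.0401641 = 5.3017 mm

Final answer: 5.3017 mm


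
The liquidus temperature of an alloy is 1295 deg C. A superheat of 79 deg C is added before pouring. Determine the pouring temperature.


Formula: T_pour = T_melt + Superheat
T_pour = 1295 + 79 = 1374 deg C

Final answer: 1374 deg C


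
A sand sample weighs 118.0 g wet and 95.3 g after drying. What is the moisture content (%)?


Formula: MC = (W_wet - W_dry) / W_wet * 100
Water mass = 118.0 - 95.3 = 22.7 g
MC = 22.7 / 118.0 * 100 = 19.2373%

Final answer: 19.2373%


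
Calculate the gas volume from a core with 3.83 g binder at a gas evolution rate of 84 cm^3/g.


Formula: V_gas = W_binder * gas_evolution_rate
V = 3.83 g * 84 cm^3/g = 321.7200 cm^3

Answer: 321.7200 cm^3


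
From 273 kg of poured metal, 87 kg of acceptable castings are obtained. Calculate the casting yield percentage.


Formula: Casting Yield = (W_good / W_total) * 100
Yield = (87 kg / 273 kg) * 100 = 31.8681%


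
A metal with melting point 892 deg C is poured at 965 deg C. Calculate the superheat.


Formula: Superheat = T_pour - T_melt
Superheat = 965 - 892 = 73 deg C

Answer: 73 deg C


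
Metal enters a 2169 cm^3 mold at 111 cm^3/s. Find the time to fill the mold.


Formula: t_fill = V_mold / Q_flow
t = 2169 cm^3 / 111 cm^3/s = 19.5405 s

Answer: 19.5405 s


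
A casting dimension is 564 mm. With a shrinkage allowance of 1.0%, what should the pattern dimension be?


Formula: L_pattern = L_casting * (1 + shrinkage_rate/100)
Shrinkage factor = 1 + 1.0/100 = 1.01
L_pattern = 564 mm * 1.01 = 569.6400 mm


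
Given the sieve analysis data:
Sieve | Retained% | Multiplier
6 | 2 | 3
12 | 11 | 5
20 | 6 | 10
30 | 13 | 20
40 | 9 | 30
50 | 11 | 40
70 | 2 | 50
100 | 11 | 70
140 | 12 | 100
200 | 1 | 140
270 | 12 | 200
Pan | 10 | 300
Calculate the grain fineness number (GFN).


Formula: GFN = sum(pct * multiplier) / sum(pct)
sum(pct * multiplier) = 8701
sum(pct) = 100
GFN = 8701 / 100 = 87.01

87.01


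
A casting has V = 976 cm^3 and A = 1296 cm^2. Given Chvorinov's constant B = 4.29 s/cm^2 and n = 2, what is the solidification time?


Formula: t_s = B * (V/A)^n  (Chvorinov's rule, n=2)
Modulus M = V/A = 976/1296 = 0.753086 cm
M^2 = 0.753086^2 = 0.567139 cm^2
t_s = 4.29 * 0.567139 = 2.4330 s


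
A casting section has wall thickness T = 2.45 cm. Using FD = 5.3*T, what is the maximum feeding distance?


Formula: FD = 5.3 * T  (riser feeding-distance rule)
FD = 5.3 * 2.45 cm = 12.9850 cm


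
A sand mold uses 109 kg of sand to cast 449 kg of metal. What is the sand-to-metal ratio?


Formula: Sand-to-Metal Ratio = W_sand / W_metal
Ratio = 109 kg / 449 kg = 0.2428


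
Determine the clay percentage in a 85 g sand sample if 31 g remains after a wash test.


Formula: Clay% = (W_total - W_washed) / W_total * 100
Clay mass = 85 - 31 = 54 g
Clay% = 54 / 85 * 100 = 63.5294%

Answer: 63.5294%


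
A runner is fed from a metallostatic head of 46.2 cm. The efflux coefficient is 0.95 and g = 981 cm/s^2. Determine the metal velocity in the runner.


Formula: v = Cd * sqrt(2 * g * h)  (Torricelli with discharge coefficient)
2*g*h = 2 * 981 * 46.2 = 90644.4 cm^2/s^2
sqrt(90644.4) = 301.07208 cm/s
v = 0.95 * 301.07208 = 286.0185 cm/s

Final answer: 286.0185 cm/s


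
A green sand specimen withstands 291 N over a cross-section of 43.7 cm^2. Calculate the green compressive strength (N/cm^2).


Formula: Compressive Strength = Force / Area
Strength = 291 N / 43.7 cm^2 = 6.6590 N/cm^2

Final answer: 6.6590 N/cm^2


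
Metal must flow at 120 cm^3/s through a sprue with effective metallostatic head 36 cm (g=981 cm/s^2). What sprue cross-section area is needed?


Formula: v = sqrt(2*g*h), A = Q/v
Velocity: v = sqrt(2 * 981 * 36) = sqrt(70632) = 265.7668 cm/s
Sprue area: A = Q / v = 120 / 265.7668 = 0.4515 cm^2

Answer: 0.4515 cm^2


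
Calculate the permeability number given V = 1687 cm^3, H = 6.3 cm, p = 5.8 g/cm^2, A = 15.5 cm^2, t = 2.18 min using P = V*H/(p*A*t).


Formula: Permeability Number P = (V * H) / (p * A * t)
Numerator: V * H = 1687 * 6.3 = 10628.1
Denominator: p * A * t = 5.8 * 15.5 * 2.18 = 195.982
P = 10628.1 / 195.982 = 54.2300


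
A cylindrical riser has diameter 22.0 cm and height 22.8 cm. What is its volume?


Formula: V = pi * (D/2)^2 * H  (cylinder volume)
Radius = D/2 = 22.0/2 = 11.0 cm
V = pi * 11.0^2 * 22.8 = 8667.0258 cm^3

Final answer: 8667.0258 cm^3


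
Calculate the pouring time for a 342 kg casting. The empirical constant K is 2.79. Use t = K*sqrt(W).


Formula: t = K * sqrt(W)
sqrt(W) = sqrt(342) = 18.49324
t = 2.79 * 18.49324 = 51.5961 s

Final answer: 51.5961 s


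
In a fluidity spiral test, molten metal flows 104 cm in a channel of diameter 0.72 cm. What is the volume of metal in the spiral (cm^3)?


Formula: V = pi * (d/2)^2 * L  (cylinder volume)
Radius = 0.72/2 = 0.36 cm
V = pi * 0.36^2 * 104 = 42.3436 cm^3

Answer: 42.3436 cm^3


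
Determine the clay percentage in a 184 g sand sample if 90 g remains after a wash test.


Formula: Clay% = (W_total - W_washed) / W_total * 100
Clay mass = 184 - 90 = 94 g
Clay% = 94 / 184 * 100 = 51.0870%


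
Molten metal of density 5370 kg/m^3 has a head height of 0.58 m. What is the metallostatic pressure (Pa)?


Formula: P = rho * g * h
rho * g = 5370 * 9.81 = 52679.7 N/m^3
P = 52679.7 * 0.58 = 30554.2260 Pa


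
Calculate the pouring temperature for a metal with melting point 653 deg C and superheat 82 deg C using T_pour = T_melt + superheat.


Formula: T_pour = T_melt + Superheat
T_pour = 653 + 82 = 735 deg C

Final answer: 735 deg C


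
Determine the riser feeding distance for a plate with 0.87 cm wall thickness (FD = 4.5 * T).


Formula: FD = 4.5 * T  (riser feeding-distance rule)
FD = 4.5 * 0.87 cm = 3.9150 cm


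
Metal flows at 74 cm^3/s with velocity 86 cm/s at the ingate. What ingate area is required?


Formula: A_ingate = Q / v  (continuity equation)
A = 74 cm^3/s / 86 cm/s = 0.8605 cm^2


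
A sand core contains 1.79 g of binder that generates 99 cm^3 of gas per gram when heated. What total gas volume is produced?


Formula: V_gas = W_binder * gas_evolution_rate
V = 1.79 g * 99 cm^3/g = 177.2100 cm^3

177.2100 cm^3


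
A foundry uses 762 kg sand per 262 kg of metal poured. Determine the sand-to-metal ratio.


Formula: Sand-to-Metal Ratio = W_sand / W_metal
Ratio = 762 kg / 262 kg = 2.9084


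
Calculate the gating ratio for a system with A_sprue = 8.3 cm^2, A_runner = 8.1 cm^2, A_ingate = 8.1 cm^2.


Sprue:Runner:Ingate = 1 : 8.1/8.3 : 8.1/8.3 = 1:0.98:0.98

Final answer: 1:0.98:0.98


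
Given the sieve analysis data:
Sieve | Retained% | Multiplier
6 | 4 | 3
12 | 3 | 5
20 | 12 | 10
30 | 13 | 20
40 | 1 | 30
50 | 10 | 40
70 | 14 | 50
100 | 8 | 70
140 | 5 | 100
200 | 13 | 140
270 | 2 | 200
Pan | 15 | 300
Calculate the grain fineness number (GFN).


Formula: GFN = sum(pct * multiplier) / sum(pct)
sum(pct * multiplier) = 9317
sum(pct) = 100
GFN = 9317 / 100 = 93.17


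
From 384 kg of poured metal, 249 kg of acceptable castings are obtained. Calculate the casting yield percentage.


Formula: Casting Yield = (W_good / W_total) * 100
Yield = (249 kg / 384 kg) * 100 = 64.8438%


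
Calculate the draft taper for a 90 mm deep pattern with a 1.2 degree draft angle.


Formula: taper = depth * tan(draft_angle)
tan(1.2 deg) = 0.0209470
taper = 90 mm * 0.0209470 = 1.8852 mm

Answer: 1.8852 mm


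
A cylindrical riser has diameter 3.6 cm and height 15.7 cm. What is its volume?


Formula: V = pi * (D/2)^2 * H  (cylinder volume)
Radius = D/2 = 3.6/2 = 1.8 cm
V = pi * 1.8^2 * 15.7 = 159.8065 cm^3

Final answer: 159.8065 cm^3


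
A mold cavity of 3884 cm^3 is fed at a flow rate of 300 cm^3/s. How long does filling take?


Formula: t_fill = V_mold / Q_flow
t = 3884 cm^3 / 300 cm^3/s = 12.9467 s

Answer: 12.9467 s


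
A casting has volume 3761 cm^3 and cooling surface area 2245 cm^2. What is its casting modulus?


Formula: Casting Modulus M = V / A
M = 3761 cm^3 / 2245 cm^2 = 1.6753 cm

Answer: 1.6753 cm


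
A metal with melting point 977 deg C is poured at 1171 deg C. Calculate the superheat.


Formula: Superheat = T_pour - T_melt
Superheat = 1171 - 977 = 194 deg C


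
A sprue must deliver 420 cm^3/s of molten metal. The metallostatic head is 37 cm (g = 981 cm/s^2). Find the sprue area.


Formula: v = sqrt(2*g*h), A = Q/v
Velocity: v = sqrt(2 * 981 * 37) = sqrt(72594) = 269.4327 cm/s
Sprue area: A = Q / v = 420 / 269.4327 = 1.5588 cm^2

1.5588 cm^2


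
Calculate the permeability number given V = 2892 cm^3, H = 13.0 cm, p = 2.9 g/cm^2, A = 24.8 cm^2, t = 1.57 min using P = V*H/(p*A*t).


Formula: Permeability Number P = (V * H) / (p * A * t)
Numerator: V * H = 2892 * 13.0 = 37596.0
Denominator: p * A * t = 2.9 * 24.8 * 1.57 = 112.9144
P = 37596.0 / 112.9144 = 332.9602


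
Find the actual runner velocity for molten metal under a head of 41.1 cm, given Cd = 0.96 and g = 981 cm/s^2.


Formula: v = Cd * sqrt(2 * g * h)  (Torricelli with discharge coefficient)
2*g*h = 2 * 981 * 41.1 = 80638.2 cm^2/s^2
sqrt(80638.2) = 283.96866 cm/s
v = 0.96 * 283.96866 = 272.6099 cm/s


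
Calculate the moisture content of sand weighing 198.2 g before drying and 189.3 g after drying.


Formula: MC = (W_wet - W_dry) / W_wet * 100
Water mass = 198.2 - 189.3 = 8.9 g
MC = 8.9 / 198.2 * 100 = 4.4904%


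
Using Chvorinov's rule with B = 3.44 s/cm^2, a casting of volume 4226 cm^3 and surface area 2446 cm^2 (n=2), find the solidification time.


Formula: t_s = B * (V/A)^n  (Chvorinov's rule, n=2)
Modulus M = V/A = 4226/2446 = 1.727719 cm
M^2 = 1.727719^2 = 2.985013 cm^2
t_s = 3.44 * 2.985013 = 10.2684 s

Answer: 10.2684 s


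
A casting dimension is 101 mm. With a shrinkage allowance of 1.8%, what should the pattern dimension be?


Formula: L_pattern = L_casting * (1 + shrinkage_rate/100)
Shrinkage factor = 1 + 1.8/100 = 1.018
L_pattern = 101 mm * 1.018 = 102.8180 mm


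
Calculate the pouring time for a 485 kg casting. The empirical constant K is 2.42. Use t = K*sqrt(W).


Formula: t = K * sqrt(W)
sqrt(W) = sqrt(485) = 22.02272
t = 2.42 * 22.02272 = 53.2950 s

Final answer: 53.2950 s


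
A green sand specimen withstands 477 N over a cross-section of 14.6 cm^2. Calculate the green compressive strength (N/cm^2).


Formula: Compressive Strength = Force / Area
Strength = 477 N / 14.6 cm^2 = 32.6712 N/cm^2

Final answer: 32.6712 N/cm^2


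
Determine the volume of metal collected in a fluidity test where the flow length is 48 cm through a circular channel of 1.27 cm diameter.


Formula: V = pi * (d/2)^2 * L  (cylinder volume)
Radius = 1.27/2 = 0.635 cm
V = pi * 0.635^2 * 48 = 60.8049 cm^3

Final answer: 60.8049 cm^3


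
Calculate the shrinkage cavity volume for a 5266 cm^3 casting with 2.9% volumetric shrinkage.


Formula: V_shrink = V_casting * shrinkage_pct / 100
V_shrink = 5266 cm^3 * 2.9 / 100 = 152.7140 cm^3

152.7140 cm^3


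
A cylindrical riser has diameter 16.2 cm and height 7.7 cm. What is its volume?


Formula: V = pi * (D/2)^2 * H  (cylinder volume)
Radius = D/2 = 16.2/2 = 8.1 cm
V = pi * 8.1^2 * 7.7 = 1587.1232 cm^3


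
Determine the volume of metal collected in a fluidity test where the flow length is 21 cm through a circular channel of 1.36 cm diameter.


Formula: V = pi * (d/2)^2 * L  (cylinder volume)
Radius = 1.36/2 = 0.68 cm
V = pi * 0.68^2 * 21 = 30.5061 cm^3

Answer: 30.5061 cm^3


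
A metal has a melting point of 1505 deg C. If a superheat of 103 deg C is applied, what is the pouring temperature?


Formula: T_pour = T_melt + Superheat
T_pour = 1505 + 103 = 1608 deg C


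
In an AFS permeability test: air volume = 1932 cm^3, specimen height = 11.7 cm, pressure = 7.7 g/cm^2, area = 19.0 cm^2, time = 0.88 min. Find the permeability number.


Formula: Permeability Number P = (V * H) / (p * A * t)
Numerator: V * H = 1932 * 11.7 = 22604.4
Denominator: p * A * t = 7.7 * 19.0 * 0.88 = 128.744
P = 22604.4 / 128.744 = 175.5763

Answer: 175.5763


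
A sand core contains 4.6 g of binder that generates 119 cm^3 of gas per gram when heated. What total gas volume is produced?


Formula: V_gas = W_binder * gas_evolution_rate
V = 4.6 g * 119 cm^3/g = 547.4000 cm^3


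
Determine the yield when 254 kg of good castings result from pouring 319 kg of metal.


Formula: Casting Yield = (W_good / W_total) * 100
Yield = (254 kg / 319 kg) * 100 = 79.6238%


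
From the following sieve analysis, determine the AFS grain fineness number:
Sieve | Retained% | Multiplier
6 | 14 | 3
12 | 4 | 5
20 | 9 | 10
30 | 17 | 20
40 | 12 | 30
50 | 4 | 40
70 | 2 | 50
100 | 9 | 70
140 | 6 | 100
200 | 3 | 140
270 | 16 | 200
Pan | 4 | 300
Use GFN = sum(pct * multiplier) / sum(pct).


Formula: GFN = sum(pct * multiplier) / sum(pct)
sum(pct * multiplier) = 7162
sum(pct) = 100
GFN = 7162 / 100 = 71.62

Answer: 71.62


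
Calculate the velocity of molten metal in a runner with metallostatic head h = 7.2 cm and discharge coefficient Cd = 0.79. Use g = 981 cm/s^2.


Formula: v = Cd * sqrt(2 * g * h)  (Torricelli with discharge coefficient)
2*g*h = 2 * 981 * 7.2 = 14126.4 cm^2/s^2
sqrt(14126.4) = 118.85453 cm/s
v = 0.79 * 118.85453 = 93.8951 cm/s

Final answer: 93.8951 cm/s


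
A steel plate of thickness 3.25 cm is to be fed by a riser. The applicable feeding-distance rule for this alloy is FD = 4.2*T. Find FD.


Formula: FD = 4.2 * T  (riser feeding-distance rule)
FD = 4.2 * 3.25 cm = 13.6500 cm

Final answer: 13.6500 cm


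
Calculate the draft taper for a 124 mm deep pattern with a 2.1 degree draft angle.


Formula: taper = depth * tan(draft_angle)
tan(2.1 deg) = 0.0366683
taper = 124 mm * 0.0366683 = 4.5469 mm

Answer: 4.5469 mm


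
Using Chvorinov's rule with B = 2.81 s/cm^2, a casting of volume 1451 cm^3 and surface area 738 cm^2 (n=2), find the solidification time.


Formula: t_s = B * (V/A)^n  (Chvorinov's rule, n=2)
Modulus M = V/A = 1451/738 = 1.966125 cm
M^2 = 1.966125^2 = 3.865648 cm^2
t_s = 2.81 * 3.865648 = 10.8625 s


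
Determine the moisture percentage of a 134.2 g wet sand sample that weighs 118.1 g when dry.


Formula: MC = (W_wet - W_dry) / W_wet * 100
Water mass = 134.2 - 118.1 = 16.1 g
MC = 16.1 / 134.2 * 100 = 11.9970%


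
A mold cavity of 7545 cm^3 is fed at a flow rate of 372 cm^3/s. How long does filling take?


Formula: t_fill = V_mold / Q_flow
t = 7545 cm^3 / 372 cm^3/s = 20.2823 s

20.2823 s


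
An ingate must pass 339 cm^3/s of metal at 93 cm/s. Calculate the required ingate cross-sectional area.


Formula: A_ingate = Q / v  (continuity equation)
A = 339 cm^3/s / 93 cm/s = 3.6452 cm^2

Answer: 3.6452 cm^2


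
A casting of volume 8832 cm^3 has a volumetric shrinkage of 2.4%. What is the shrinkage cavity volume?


Formula: V_shrink = V_casting * shrinkage_pct / 100
V_shrink = 8832 cm^3 * 2.4 / 100 = 211.9680 cm^3


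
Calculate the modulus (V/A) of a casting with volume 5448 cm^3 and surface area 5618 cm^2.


Formula: Casting Modulus M = V / A
M = 5448 cm^3 / 5618 cm^2 = 0.9697 cm

Answer: 0.9697 cm


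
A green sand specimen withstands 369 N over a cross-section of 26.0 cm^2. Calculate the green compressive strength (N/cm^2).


Formula: Compressive Strength = Force / Area
Strength = 369 N / 26.0 cm^2 = 14.1923 N/cm^2

Answer: 14.1923 N/cm^2


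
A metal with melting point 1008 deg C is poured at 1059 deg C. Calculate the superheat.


Formula: Superheat = T_pour - T_melt
Superheat = 1059 - 1008 = 51 deg C

Answer: 51 deg C


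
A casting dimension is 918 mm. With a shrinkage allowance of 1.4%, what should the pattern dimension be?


Formula: L_pattern = L_casting * (1 + shrinkage_rate/100)
Shrinkage factor = 1 + 1.4/100 = 1.014
L_pattern = 918 mm * 1.014 = 930.8520 mm

930.8520 mm


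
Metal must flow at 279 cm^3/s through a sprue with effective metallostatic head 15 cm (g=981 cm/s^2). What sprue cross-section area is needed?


Formula: v = sqrt(2*g*h), A = Q/v
Velocity: v = sqrt(2 * 981 * 15) = sqrt(29430) = 171.5517 cm/s
Sprue area: A = Q / v = 279 / 171.5517 = 1.6263 cm^2

1.6263 cm^2


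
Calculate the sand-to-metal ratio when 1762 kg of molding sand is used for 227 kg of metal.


Formula: Sand-to-Metal Ratio = W_sand / W_metal
Ratio = 1762 kg / 227 kg = 7.7621

Final answer: 7.7621


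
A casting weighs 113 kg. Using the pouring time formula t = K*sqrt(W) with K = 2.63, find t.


Formula: t = K * sqrt(W)
sqrt(W) = sqrt(113) = 10.63015
t = 2.63 * 10.63015 = 27.9573 s

Answer: 27.9573 s


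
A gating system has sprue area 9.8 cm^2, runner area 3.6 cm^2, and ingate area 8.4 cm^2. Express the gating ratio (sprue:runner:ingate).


Sprue:Runner:Ingate = 1 : 3.6/9.8 : 8.4/9.8 = 1:0.37:0.86


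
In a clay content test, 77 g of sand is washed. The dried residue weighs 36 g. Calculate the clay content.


Formula: Clay% = (W_total - W_washed) / W_total * 100
Clay mass = 77 - 36 = 41 g
Clay% = 41 / 77 * 100 = 53.2468%

Final answer: 53.2468%


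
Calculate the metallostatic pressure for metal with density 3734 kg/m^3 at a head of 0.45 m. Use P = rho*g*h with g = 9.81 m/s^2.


Formula: P = rho * g * h
rho * g = 3734 * 9.81 = 36630.54 N/m^3
P = 36630.54 * 0.45 = 16483.7430 Pa

Final answer: 16483.7430 Pa


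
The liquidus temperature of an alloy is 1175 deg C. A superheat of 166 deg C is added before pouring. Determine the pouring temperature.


Formula: T_pour = T_melt + Superheat
T_pour = 1175 + 166 = 1341 deg C


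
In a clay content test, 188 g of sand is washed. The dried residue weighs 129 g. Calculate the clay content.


Formula: Clay% = (W_total - W_washed) / W_total * 100
Clay mass = 188 - 129 = 59 g
Clay% = 59 / 188 * 100 = 31.3830%

31.3830%


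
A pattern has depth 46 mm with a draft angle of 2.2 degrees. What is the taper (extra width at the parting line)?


Formula: taper = depth * tan(draft_angle)
tan(2.2 deg) = 0.0384161
taper = 46 mm * 0.0384161 = 1.7671 mm


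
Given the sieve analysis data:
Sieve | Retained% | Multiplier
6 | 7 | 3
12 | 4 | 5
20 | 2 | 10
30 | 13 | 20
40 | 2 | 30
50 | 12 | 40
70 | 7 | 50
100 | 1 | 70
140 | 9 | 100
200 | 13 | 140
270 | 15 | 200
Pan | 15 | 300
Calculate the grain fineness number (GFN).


Formula: GFN = sum(pct * multiplier) / sum(pct)
sum(pct * multiplier) = 11501
sum(pct) = 100
GFN = 11501 / 100 = 115.01

115.01


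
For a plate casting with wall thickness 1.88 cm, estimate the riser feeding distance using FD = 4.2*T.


Formula: FD = 4.2 * T  (riser feeding-distance rule)
FD = 4.2 * 1.88 cm = 7.8960 cm


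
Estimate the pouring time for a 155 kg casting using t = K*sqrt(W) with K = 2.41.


Formula: t = K * sqrt(W)
sqrt(W) = sqrt(155) = 12.44990
t = 2.41 * 12.44990 = 30.0043 s

Answer: 30.0043 s


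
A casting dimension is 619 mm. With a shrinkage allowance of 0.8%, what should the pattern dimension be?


Formula: L_pattern = L_casting * (1 + shrinkage_rate/100)
Shrinkage factor = 1 + 0.8/100 = 1.008
L_pattern = 619 mm * 1.008 = 623.9520 mm


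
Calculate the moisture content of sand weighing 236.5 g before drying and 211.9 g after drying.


Formula: MC = (W_wet - W_dry) / W_wet * 100
Water mass = 236.5 - 211.9 = 24.6 g
MC = 24.6 / 236.5 * 100 = 10.4017%

Answer: 10.4017%


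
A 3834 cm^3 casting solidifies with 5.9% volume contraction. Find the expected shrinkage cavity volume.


Formula: V_shrink = V_casting * shrinkage_pct / 100
V_shrink = 3834 cm^3 * 5.9 / 100 = 226.2060 cm^3

226.2060 cm^3


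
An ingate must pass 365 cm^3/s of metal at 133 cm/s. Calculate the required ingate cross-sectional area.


Formula: A_ingate = Q / v  (continuity equation)
A = 365 cm^3/s / 133 cm/s = 2.7444 cm^2


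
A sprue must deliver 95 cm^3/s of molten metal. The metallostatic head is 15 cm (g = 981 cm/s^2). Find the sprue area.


Formula: v = sqrt(2*g*h), A = Q/v
Velocity: v = sqrt(2 * 981 * 15) = sqrt(29430) = 171.5517 cm/s
Sprue area: A = Q / v = 95 / 171.5517 = 0.5538 cm^2


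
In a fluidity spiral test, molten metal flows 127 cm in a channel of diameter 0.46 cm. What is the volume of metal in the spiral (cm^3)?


Formula: V = pi * (d/2)^2 * L  (cylinder volume)
Radius = 0.46/2 = 0.23 cm
V = pi * 0.23^2 * 127 = 21.1062 cm^3

21.1062 cm^3


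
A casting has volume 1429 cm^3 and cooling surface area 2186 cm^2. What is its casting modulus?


Formula: Casting Modulus M = V / A
M = 1429 cm^3 / 2186 cm^2 = 0.6537 cm

0.6537 cm


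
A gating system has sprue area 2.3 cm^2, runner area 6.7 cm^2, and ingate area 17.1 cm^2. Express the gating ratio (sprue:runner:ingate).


Sprue:Runner:Ingate = 1 : 6.7/2.3 : 17.1/2.3 = 1:2.91:7.43

1:2.91:7.43


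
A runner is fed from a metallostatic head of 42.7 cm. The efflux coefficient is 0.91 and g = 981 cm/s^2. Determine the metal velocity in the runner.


Formula: v = Cd * sqrt(2 * g * h)  (Torricelli with discharge coefficient)
2*g*h = 2 * 981 * 42.7 = 83777.4 cm^2/s^2
sqrt(83777.4) = 289.44326 cm/s
v = 0.91 * 289.44326 = 263.3934 cm/s

Final answer: 263.3934 cm/s


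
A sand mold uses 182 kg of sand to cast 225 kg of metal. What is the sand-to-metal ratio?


Formula: Sand-to-Metal Ratio = W_sand / W_metal
Ratio = 182 kg / 225 kg = 0.8089

Final answer: 0.8089


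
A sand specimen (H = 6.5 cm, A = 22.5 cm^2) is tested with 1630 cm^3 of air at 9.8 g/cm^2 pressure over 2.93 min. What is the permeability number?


Formula: Permeability Number P = (V * H) / (p * A * t)
Numerator: V * H = 1630 * 6.5 = 10595.0
Denominator: p * A * t = 9.8 * 22.5 * 2.93 = 646.065
P = 10595.0 / 646.065 = 16.3993

Answer: 16.3993


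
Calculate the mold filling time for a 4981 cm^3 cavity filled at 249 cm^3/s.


Formula: t_fill = V_mold / Q_flow
t = 4981 cm^3 / 249 cm^3/s = 20.0040 s

Final answer: 20.0040 s


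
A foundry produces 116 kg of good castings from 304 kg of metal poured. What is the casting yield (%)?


Formula: Casting Yield = (W_good / W_total) * 100
Yield = (116 kg / 304 kg) * 100 = 38.1579%

Answer: 38.1579%


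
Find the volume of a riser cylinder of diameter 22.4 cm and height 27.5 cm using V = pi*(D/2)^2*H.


Formula: V = pi * (D/2)^2 * H  (cylinder volume)
Radius = D/2 = 22.4/2 = 11.2 cm
V = pi * 11.2^2 * 27.5 = 10837.2380 cm^3

Answer: 10837.2380 cm^3


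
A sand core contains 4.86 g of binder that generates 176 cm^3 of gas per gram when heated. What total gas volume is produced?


Formula: V_gas = W_binder * gas_evolution_rate
V = 4.86 g * 176 cm^3/g = 855.3600 cm^3


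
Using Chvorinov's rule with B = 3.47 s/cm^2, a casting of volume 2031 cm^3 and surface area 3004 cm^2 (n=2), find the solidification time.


Formula: t_s = B * (V/A)^n  (Chvorinov's rule, n=2)
Modulus M = V/A = 2031/3004 = 0.676099 cm
M^2 = 0.676099^2 = 0.457110 cm^2
t_s = 3.47 * 0.457110 = 1.5862 s

Final answer: 1.5862 s


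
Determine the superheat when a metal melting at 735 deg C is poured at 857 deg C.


Formula: Superheat = T_pour - T_melt
Superheat = 857 - 735 = 122 deg C


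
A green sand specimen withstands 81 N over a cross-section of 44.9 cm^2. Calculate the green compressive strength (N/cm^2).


Formula: Compressive Strength = Force / Area
Strength = 81 N / 44.9 cm^2 = 1.8040 N/cm^2


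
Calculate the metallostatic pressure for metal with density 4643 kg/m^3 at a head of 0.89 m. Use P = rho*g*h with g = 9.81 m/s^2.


Formula: P = rho * g * h
rho * g = 4643 * 9.81 = 45547.83 N/m^3
P = 45547.83 * 0.89 = 40537.5687 Pa

40537.5687 Pa


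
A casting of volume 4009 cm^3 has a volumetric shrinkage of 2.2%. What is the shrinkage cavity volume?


Formula: V_shrink = V_casting * shrinkage_pct / 100
V_shrink = 4009 cm^3 * 2.2 / 100 = 88.1980 cm^3

88.1980 cm^3


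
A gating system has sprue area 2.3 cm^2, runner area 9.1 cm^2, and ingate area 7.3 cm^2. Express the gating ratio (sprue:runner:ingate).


Sprue:Runner:Ingate = 1 : 9.1/2.3 : 7.3/2.3 = 1:3.96:3.17

1:3.96:3.17


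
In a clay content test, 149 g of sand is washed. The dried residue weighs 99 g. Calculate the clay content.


Formula: Clay% = (W_total - W_washed) / W_total * 100
Clay mass = 149 - 99 = 50 g
Clay% = 50 / 149 * 100 = 33.5570%


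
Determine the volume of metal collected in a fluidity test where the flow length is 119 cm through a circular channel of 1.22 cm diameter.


Formula: V = pi * (d/2)^2 * L  (cylinder volume)
Radius = 1.22/2 = 0.61 cm
V = pi * 0.61^2 * 119 = 139.1094 cm^3

Answer: 139.1094 cm^3


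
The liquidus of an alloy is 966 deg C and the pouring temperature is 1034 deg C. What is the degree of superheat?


Formula: Superheat = T_pour - T_melt
Superheat = 1034 - 966 = 68 deg C


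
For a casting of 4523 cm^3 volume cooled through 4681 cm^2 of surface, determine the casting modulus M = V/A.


Formula: Casting Modulus M = V / A
M = 4523 cm^3 / 4681 cm^2 = 0.9662 cm

Final answer: 0.9662 cm


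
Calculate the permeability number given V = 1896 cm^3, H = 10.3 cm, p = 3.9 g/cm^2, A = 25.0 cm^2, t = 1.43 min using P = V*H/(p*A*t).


Formula: Permeability Number P = (V * H) / (p * A * t)
Numerator: V * H = 1896 * 10.3 = 19528.8
Denominator: p * A * t = 3.9 * 25.0 * 1.43 = 139.425
P = 19528.8 / 139.425 = 140.0667

140.0667


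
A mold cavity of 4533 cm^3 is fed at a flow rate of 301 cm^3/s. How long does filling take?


Formula: t_fill = V_mold / Q_flow
t = 4533 cm^3 / 301 cm^3/s = 15.0598 s

15.0598 s


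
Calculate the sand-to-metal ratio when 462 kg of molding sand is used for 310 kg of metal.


Formula: Sand-to-Metal Ratio = W_sand / W_metal
Ratio = 462 kg / 310 kg = 1.4903

1.4903


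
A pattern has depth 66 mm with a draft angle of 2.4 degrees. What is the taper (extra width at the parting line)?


Formula: taper = depth * tan(draft_angle)
tan(2.4 deg) = 0.0419124
taper = 66 mm * 0.0419124 = 2.7662 mm

Final answer: 2.7662 mm


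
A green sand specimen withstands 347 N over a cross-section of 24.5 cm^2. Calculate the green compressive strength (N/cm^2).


Formula: Compressive Strength = Force / Area
Strength = 347 N / 24.5 cm^2 = 14.1633 N/cm^2

Answer: 14.1633 N/cm^2


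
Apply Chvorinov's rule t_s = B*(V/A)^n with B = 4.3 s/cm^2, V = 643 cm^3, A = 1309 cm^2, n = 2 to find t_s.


Formula: t_s = B * (V/A)^n  (Chvorinov's rule, n=2)
Modulus M = V/A = 643/1309 = 0.491215 cm
M^2 = 0.491215^2 = 0.241292 cm^2
t_s = 4.3 * 0.241292 = 1.0376 s

Final answer: 1.0376 s


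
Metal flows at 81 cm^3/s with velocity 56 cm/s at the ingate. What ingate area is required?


Formula: A_ingate = Q / v  (continuity equation)
A = 81 cm^3/s / 56 cm/s = 1.4464 cm^2

1.4464 cm^2


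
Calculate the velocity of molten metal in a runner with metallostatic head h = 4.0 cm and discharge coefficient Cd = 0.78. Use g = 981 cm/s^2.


Formula: v = Cd * sqrt(2 * g * h)  (Torricelli with discharge coefficient)
2*g*h = 2 * 981 * 4.0 = 7848.0 cm^2/s^2
sqrt(7848.0) = 88.58894 cm/s
v = 0.78 * 88.58894 = 69.0994 cm/s


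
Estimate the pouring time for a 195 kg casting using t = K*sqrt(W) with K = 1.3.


Formula: t = K * sqrt(W)
sqrt(W) = sqrt(195) = 13.96424
t = 1.3 * 13.96424 = 18.1535 s

18.1535 s


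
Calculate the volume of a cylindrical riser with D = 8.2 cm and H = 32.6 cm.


Formula: V = pi * (D/2)^2 * H  (cylinder volume)
Radius = D/2 = 8.2/2 = 4.1 cm
V = pi * 4.1^2 * 32.6 = 1721.6116 cm^3

Answer: 1721.6116 cm^3


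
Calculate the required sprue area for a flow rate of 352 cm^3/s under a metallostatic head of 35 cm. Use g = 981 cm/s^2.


Formula: v = sqrt(2*g*h), A = Q/v
Velocity: v = sqrt(2 * 981 * 35) = sqrt(68670) = 262.0496 cm/s
Sprue area: A = Q / v = 352 / 262.0496 = 1.3433 cm^2


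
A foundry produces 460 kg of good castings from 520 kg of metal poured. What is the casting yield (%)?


Formula: Casting Yield = (W_good / W_total) * 100
Yield = (460 kg / 520 kg) * 100 = 88.4615%

Answer: 88.4615%


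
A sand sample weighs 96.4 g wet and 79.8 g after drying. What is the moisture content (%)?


Formula: MC = (W_wet - W_dry) / W_wet * 100
Water mass = 96.4 - 79.8 = 16.6 g
MC = 16.6 / 96.4 * 100 = 17.2199%


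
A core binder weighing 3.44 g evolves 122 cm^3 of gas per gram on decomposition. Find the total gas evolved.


Formula: V_gas = W_binder * gas_evolution_rate
V = 3.44 g * 122 cm^3/g = 419.6800 cm^3

Answer: 419.6800 cm^3


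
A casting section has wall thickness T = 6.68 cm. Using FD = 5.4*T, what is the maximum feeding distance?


Formula: FD = 5.4 * T  (riser feeding-distance rule)
FD = 5.4 * 6.68 cm = 36.0720 cm

36.0720 cm


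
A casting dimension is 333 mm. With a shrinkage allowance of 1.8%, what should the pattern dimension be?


Formula: L_pattern = L_casting * (1 + shrinkage_rate/100)
Shrinkage factor = 1 + 1.8/100 = 1.018
L_pattern = 333 mm * 1.018 = 338.9940 mm

Answer: 338.9940 mm


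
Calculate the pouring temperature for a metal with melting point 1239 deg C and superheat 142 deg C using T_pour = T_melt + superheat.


Formula: T_pour = T_melt + Superheat
T_pour = 1239 + 142 = 1381 deg C

Answer: 1381 deg C


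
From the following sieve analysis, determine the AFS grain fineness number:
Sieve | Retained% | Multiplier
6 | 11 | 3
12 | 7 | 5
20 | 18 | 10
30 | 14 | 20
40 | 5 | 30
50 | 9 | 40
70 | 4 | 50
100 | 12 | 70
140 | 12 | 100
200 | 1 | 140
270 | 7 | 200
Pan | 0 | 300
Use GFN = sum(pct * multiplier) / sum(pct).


Formula: GFN = sum(pct * multiplier) / sum(pct)
sum(pct * multiplier) = 4818
sum(pct) = 100
GFN = 4818 / 100 = 48.18

Final answer: 48.18


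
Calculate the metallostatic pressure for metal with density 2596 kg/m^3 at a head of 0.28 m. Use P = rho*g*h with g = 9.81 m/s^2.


Formula: P = rho * g * h
rho * g = 2596 * 9.81 = 25466.76 N/m^3
P = 25466.76 * 0.28 = 7130.6928 Pa

Answer: 7130.6928 Pa


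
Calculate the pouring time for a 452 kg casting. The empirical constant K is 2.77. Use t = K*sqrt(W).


Formula: t = K * sqrt(W)
sqrt(W) = sqrt(452) = 21.26029
t = 2.77 * 21.26029 = 58.8910 s

58.8910 s


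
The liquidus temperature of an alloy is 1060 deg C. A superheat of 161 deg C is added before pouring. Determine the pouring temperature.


Formula: T_pour = T_melt + Superheat
T_pour = 1060 + 161 = 1221 deg C

1221 deg C


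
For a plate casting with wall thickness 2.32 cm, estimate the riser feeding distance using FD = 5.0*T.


Formula: FD = 5.0 * T  (riser feeding-distance rule)
FD = 5.0 * 2.32 cm = 11.6000 cm

Answer: 11.6000 cm


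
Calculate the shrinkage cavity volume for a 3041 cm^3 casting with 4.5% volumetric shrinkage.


Formula: V_shrink = V_casting * shrinkage_pct / 100
V_shrink = 3041 cm^3 * 4.5 / 100 = 136.8450 cm^3


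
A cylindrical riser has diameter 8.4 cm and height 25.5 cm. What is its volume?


Formula: V = pi * (D/2)^2 * H  (cylinder volume)
Radius = D/2 = 8.4/2 = 4.2 cm
V = pi * 4.2^2 * 25.5 = 1413.1512 cm^3

1413.1512 cm^3


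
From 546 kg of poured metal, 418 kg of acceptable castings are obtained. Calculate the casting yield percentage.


Formula: Casting Yield = (W_good / W_total) * 100
Yield = (418 kg / 546 kg) * 100 = 76.5568%

Final answer: 76.5568%


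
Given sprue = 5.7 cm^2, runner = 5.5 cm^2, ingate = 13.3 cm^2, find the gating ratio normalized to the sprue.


Sprue:Runner:Ingate = 1 : 5.5/5.7 : 13.3/5.7 = 1:0.96:2.33

Final answer: 1:0.96:2.33


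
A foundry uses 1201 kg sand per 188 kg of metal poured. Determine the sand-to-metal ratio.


Formula: Sand-to-Metal Ratio = W_sand / W_metal
Ratio = 1201 kg / 188 kg = 6.3883

Answer: 6.3883


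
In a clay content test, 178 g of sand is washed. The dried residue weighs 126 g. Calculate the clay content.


Formula: Clay% = (W_total - W_washed) / W_total * 100
Clay mass = 178 - 126 = 52 g
Clay% = 52 / 178 * 100 = 29.2135%

29.2135%


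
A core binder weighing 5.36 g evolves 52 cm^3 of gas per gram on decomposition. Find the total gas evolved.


Formula: V_gas = W_binder * gas_evolution_rate
V = 5.36 g * 52 cm^3/g = 278.7200 cm^3

Answer: 278.7200 cm^3


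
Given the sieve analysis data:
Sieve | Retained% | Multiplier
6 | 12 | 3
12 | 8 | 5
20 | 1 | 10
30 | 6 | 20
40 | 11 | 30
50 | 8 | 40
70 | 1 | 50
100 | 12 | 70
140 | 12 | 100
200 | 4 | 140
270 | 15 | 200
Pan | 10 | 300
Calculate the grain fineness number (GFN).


Formula: GFN = sum(pct * multiplier) / sum(pct)
sum(pct * multiplier) = 9506
sum(pct) = 100
GFN = 9506 / 100 = 95.06


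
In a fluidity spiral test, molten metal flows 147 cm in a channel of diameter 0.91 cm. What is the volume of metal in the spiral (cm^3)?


Formula: V = pi * (d/2)^2 * L  (cylinder volume)
Radius = 0.91/2 = 0.455 cm
V = pi * 0.455^2 * 147 = 95.6071 cm^3


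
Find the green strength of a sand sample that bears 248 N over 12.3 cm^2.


Formula: Compressive Strength = Force / Area
Strength = 248 N / 12.3 cm^2 = 20.1626 N/cm^2

Final answer: 20.1626 N/cm^2


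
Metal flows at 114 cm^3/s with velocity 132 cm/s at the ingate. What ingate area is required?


Formula: A_ingate = Q / v  (continuity equation)
A = 114 cm^3/s / 132 cm/s = 0.8636 cm^2

0.8636 cm^2


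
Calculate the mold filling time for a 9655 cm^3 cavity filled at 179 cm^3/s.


Formula: t_fill = V_mold / Q_flow
t = 9655 cm^3 / 179 cm^3/s = 53.9385 s

53.9385 s


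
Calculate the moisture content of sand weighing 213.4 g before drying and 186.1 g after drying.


Formula: MC = (W_wet - W_dry) / W_wet * 100
Water mass = 213.4 - 186.1 = 27.3 g
MC = 27.3 / 213.4 * 100 = 12.7929%

Final answer: 12.7929%


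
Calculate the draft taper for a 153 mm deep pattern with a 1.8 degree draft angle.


Formula: taper = depth * tan(draft_angle)
tan(1.8 deg) = 0.0314263
taper = 153 mm * 0.0314263 = 4.8082 mm

4.8082 mm


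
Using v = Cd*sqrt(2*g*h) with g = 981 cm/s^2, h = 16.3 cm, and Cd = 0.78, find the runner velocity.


Formula: v = Cd * sqrt(2 * g * h)  (Torricelli with discharge coefficient)
2*g*h = 2 * 981 * 16.3 = 31980.6 cm^2/s^2
sqrt(31980.6) = 178.83121 cm/s
v = 0.78 * 178.83121 = 139.4883 cm/s

139.4883 cm/s


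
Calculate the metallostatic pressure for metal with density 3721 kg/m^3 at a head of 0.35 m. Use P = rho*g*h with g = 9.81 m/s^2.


Formula: P = rho * g * h
rho * g = 3721 * 9.81 = 36503.01 N/m^3
P = 36503.01 * 0.35 = 12776.0535 Pa


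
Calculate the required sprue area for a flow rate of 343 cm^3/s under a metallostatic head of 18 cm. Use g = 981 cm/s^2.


Formula: v = sqrt(2*g*h), A = Q/v
Velocity: v = sqrt(2 * 981 * 18) = sqrt(35316) = 187.9255 cm/s
Sprue area: A = Q / v = 343 / 187.9255 = 1.8252 cm^2


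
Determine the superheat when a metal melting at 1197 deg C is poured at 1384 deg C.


Formula: Superheat = T_pour - T_melt
Superheat = 1384 - 1197 = 187 deg C


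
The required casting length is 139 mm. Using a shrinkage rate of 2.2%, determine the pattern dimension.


Formula: L_pattern = L_casting * (1 + shrinkage_rate/100)
Shrinkage factor = 1 + 2.2/100 = 1.022
L_pattern = 139 mm * 1.022 = 142.0580 mm

Final answer: 142.0580 mm
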